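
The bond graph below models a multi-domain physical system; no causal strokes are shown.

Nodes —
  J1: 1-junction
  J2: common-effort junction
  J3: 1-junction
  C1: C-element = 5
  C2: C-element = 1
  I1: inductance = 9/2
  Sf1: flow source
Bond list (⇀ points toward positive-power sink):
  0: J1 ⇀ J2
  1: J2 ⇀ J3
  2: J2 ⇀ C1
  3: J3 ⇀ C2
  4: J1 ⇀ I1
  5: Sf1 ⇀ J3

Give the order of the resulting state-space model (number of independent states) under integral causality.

3  (C1, C2, I1 all integral)

β5 stroke→Sf1  (source Sf1 imposes f)
β1 stroke→J3  (J3 flow already set via bond 5)
β3 stroke→J3  (J3: bond 5 brought flow, rest push out)
β2 stroke→J2  (prefer integral on C1)
β0 stroke→J1  (0-jn J2 has e-setter on 2)
β4 stroke→I1  (J1 needs exactly one f-in)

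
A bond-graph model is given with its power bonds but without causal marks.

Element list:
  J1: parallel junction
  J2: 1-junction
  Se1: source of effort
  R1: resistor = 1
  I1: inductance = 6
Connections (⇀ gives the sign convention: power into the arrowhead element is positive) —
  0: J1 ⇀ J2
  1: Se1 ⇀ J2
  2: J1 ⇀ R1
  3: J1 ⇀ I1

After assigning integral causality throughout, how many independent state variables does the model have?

1  (I1 all integral)

#1 stroke at J2  (Se1 fixes effort; stroke away)
#0 stroke at J1  (only one flow-in slot at J2)
#2 stroke at R1  (common-e at J1 fixed by 0)
#3 stroke at I1  (J1: bond 0 brought effort, rest push out)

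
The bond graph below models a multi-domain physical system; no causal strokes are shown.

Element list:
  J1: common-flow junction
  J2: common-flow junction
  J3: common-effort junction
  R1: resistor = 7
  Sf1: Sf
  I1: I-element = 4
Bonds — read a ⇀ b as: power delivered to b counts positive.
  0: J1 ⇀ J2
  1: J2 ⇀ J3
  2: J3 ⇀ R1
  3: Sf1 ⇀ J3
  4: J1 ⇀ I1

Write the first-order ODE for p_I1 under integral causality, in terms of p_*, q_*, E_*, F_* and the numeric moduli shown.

β3 →Sf1  (source Sf1 imposes f)
β4 →I1  (I1: I, integral causality)
β0 →J1  (J1: bond 4 brought flow, rest push out)
β1 →J2  (1-jn J2 has f-setter on 0)
β2 →J3  (closing 0-jn rule on J3)

dp_I1/dt = -7*F_Sf1 - 7*p_I1/4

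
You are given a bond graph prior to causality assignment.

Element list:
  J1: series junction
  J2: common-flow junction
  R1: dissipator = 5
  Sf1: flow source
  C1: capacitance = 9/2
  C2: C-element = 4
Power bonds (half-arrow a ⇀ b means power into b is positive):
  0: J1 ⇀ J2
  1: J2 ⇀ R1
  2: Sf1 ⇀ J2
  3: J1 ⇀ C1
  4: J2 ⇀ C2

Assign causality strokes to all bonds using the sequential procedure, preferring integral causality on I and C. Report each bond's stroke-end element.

#0 |J2
#1 |J2
#2 |Sf1
#3 |J1
#4 |J2

β2 →Sf1  (Sf1 (Sf) sets flow on bond)
β0 →J2  (1-jn J2 has f-setter on 2)
β1 →J2  (common-f at J2 fixed by 2)
β4 →J2  (common-f at J2 fixed by 2)
β3 →J1  (common-f at J1 fixed by 0)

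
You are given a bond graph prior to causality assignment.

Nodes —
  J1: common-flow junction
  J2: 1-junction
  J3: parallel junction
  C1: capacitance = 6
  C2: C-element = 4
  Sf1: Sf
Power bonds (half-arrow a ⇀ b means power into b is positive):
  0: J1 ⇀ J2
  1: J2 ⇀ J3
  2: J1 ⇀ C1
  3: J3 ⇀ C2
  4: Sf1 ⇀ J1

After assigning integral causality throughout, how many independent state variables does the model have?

2  (C1, C2 all integral)

#4 stroke→Sf1  (source Sf1 imposes f)
#0 stroke→J1  (1-jn J1 has f-setter on 4)
#2 stroke→J1  (common-f at J1 fixed by 4)
#1 stroke→J2  (1-jn J2 has f-setter on 0)
#3 stroke→J3  (J3: last free bond brings effort in)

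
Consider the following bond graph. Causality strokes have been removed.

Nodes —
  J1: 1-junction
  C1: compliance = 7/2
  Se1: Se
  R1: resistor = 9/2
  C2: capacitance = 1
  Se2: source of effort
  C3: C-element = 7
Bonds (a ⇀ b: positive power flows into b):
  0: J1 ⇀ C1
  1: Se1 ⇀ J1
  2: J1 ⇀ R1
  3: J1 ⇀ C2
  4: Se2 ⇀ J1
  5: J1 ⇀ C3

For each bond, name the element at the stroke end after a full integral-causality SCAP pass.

b0 |J1
b1 |J1
b2 |R1
b3 |J1
b4 |J1
b5 |J1

b1 stroke at J1  (Se1 fixes effort; stroke away)
b4 stroke at J1  (Se2: effort source, stroke at far end)
b0 stroke at J1  (C1: C, integral causality)
b3 stroke at J1  (C2: C, integral causality)
b5 stroke at J1  (prefer integral on C3)
b2 stroke at R1  (closing 1-jn rule on J1)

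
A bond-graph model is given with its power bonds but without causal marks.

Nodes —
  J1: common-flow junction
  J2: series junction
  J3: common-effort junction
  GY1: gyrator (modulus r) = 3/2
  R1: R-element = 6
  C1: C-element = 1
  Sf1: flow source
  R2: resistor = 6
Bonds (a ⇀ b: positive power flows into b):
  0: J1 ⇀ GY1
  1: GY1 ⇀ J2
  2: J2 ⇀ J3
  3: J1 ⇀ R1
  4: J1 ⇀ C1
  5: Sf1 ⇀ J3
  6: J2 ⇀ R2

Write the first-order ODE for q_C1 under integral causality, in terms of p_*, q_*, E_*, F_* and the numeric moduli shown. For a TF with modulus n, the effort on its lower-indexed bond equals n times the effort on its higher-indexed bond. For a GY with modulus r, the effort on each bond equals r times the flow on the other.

dq_C1/dt = F_Sf1/4 - q_C1/6

#5 stroke at Sf1  (source Sf1 imposes f)
#2 stroke at J3  (only one effort-in slot at J3)
#1 stroke at J2  (1-jn J2 has f-setter on 2)
#6 stroke at J2  (J2 flow already set via bond 2)
#0 stroke at J1  (GY GY1: same side as bond 1)
#4 stroke at J1  (prefer integral on C1)
#3 stroke at R1  (J1 needs exactly one f-in)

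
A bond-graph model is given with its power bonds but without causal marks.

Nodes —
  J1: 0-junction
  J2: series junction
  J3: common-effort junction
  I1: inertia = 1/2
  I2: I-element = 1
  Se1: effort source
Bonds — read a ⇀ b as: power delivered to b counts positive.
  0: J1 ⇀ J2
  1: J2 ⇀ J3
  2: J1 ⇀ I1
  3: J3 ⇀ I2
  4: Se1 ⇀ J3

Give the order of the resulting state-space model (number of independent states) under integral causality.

b4 stroke at J3  (Se1: effort source, stroke at far end)
b1 stroke at J2  (J3 effort already set via bond 4)
b3 stroke at I2  (J3: bond 4 brought effort, rest push out)
b0 stroke at J1  (only one flow-in slot at J2)
b2 stroke at I1  (0-jn J1 has e-setter on 0)

2  (I1, I2 all integral)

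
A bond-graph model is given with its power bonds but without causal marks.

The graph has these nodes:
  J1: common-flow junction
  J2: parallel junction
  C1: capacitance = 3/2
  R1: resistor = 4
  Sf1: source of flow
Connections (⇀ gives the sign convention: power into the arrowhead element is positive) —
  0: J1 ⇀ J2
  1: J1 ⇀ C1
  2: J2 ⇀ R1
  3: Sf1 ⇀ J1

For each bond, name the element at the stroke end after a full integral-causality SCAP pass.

β0 |J1
β1 |J1
β2 |J2
β3 |Sf1

bond 3 stroke→Sf1  (Sf1: flow source, stroke at near end)
bond 0 stroke→J1  (J1 flow already set via bond 3)
bond 1 stroke→J1  (J1 flow already set via bond 3)
bond 2 stroke→J2  (only one effort-in slot at J2)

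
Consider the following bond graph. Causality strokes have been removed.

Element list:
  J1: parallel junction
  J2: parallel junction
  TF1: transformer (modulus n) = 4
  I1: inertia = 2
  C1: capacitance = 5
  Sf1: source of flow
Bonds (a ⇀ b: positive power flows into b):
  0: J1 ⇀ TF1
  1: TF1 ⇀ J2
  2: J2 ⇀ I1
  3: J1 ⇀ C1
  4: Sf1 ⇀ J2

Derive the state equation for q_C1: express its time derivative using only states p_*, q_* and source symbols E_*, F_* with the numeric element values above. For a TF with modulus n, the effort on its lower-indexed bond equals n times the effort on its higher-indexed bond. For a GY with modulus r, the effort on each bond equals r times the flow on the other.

dq_C1/dt = F_Sf1/4 - p_I1/8

bond 4 stroke→Sf1  (source Sf1 imposes f)
bond 2 stroke→I1  (I1 outputs flow p/I1)
bond 1 stroke→J2  (only one effort-in slot at J2)
bond 0 stroke→TF1  (TF TF1: opposite of bond 1)
bond 3 stroke→J1  (only one effort-in slot at J1)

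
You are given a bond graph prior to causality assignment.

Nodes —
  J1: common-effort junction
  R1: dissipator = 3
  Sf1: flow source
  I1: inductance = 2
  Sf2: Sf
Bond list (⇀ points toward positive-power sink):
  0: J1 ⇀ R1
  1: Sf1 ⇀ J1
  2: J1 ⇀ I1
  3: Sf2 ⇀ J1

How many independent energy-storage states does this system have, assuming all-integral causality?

bond 1 stroke at Sf1  (source Sf1 imposes f)
bond 3 stroke at Sf2  (Sf2 (Sf) sets flow on bond)
bond 2 stroke at I1  (prefer integral on I1)
bond 0 stroke at J1  (J1 needs exactly one e-in)

1  (I1 all integral)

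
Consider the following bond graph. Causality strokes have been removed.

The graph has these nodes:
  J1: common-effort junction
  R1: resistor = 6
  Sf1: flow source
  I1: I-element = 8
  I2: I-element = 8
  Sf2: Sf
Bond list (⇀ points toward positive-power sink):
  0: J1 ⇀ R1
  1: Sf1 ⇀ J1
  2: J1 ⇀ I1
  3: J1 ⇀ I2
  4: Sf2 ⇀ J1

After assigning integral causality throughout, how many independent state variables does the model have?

2  (I1, I2 all integral)

b1 →Sf1  (Sf1 (Sf) sets flow on bond)
b4 →Sf2  (source Sf2 imposes f)
b2 →I1  (I1 integral (f out))
b3 →I2  (prefer integral on I2)
b0 →J1  (only one effort-in slot at J1)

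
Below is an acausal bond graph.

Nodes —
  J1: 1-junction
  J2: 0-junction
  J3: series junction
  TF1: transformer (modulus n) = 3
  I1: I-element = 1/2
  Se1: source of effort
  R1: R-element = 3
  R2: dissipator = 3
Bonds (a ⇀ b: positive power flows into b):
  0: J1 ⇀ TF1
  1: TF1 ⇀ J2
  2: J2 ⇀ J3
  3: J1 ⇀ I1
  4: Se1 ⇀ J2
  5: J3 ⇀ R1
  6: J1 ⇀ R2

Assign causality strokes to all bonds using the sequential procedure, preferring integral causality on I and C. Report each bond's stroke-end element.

b0 stroke at J1
b1 stroke at TF1
b2 stroke at J3
b3 stroke at I1
b4 stroke at J2
b5 stroke at R1
b6 stroke at J1

bond 4 →J2  (Se1 fixes effort; stroke away)
bond 1 →TF1  (0-jn J2 has e-setter on 4)
bond 2 →J3  (J2 effort already set via bond 4)
bond 5 →R1  (only one flow-in slot at J3)
bond 0 →J1  (through TF1, causality passes straight; one stroke at TF1)
bond 3 →I1  (I1 integral (f out))
bond 6 →J1  (J1 flow already set via bond 3)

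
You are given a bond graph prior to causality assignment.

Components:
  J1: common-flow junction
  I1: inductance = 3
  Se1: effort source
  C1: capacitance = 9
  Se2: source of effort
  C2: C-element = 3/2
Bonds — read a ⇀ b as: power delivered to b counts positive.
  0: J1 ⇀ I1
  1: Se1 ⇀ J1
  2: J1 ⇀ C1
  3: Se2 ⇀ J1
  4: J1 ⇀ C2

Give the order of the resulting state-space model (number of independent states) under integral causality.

b1 →J1  (Se1: effort source, stroke at far end)
b3 →J1  (Se2 (Se) sets effort on bond)
b0 →I1  (I1: I, integral causality)
b2 →J1  (J1 flow already set via bond 0)
b4 →J1  (common-f at J1 fixed by 0)

3  (C1, C2, I1 all integral)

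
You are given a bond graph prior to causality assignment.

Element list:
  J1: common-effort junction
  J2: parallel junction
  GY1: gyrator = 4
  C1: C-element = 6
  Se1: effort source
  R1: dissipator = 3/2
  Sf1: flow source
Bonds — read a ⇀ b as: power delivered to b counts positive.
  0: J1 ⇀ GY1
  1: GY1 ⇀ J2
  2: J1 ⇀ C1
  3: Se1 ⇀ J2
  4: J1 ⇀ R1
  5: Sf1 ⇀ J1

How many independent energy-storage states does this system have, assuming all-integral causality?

1  (C1 all integral)

#3 →J2  (Se1: effort source, stroke at far end)
#5 →Sf1  (Sf1 (Sf) sets flow on bond)
#1 →GY1  (0-jn J2 has e-setter on 3)
#0 →GY1  (GY1: gyrator matches bond 1)
#2 →J1  (C1 integral (e out))
#4 →R1  (common-e at J1 fixed by 2)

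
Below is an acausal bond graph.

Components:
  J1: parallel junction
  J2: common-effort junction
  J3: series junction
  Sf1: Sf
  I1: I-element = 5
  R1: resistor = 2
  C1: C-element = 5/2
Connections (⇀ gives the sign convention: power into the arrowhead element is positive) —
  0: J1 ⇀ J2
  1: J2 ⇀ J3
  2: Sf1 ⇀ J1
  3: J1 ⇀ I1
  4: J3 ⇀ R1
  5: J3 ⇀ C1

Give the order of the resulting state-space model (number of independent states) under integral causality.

2  (C1, I1 all integral)

b2 stroke at Sf1  (Sf1 (Sf) sets flow on bond)
b3 stroke at I1  (I1 integral (f out))
b0 stroke at J1  (J1: last free bond brings effort in)
b1 stroke at J2  (J2 needs exactly one e-in)
b4 stroke at J3  (common-f at J3 fixed by 1)
b5 stroke at J3  (common-f at J3 fixed by 1)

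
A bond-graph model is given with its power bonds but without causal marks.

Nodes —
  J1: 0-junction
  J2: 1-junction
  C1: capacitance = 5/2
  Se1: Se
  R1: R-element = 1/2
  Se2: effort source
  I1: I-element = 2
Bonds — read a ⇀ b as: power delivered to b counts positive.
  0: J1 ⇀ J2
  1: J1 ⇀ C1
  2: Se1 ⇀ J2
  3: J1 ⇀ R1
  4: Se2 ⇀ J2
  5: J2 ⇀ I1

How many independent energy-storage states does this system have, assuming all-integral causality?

β2 →J2  (source Se1 imposes e)
β4 →J2  (Se2 fixes effort; stroke away)
β1 →J1  (C1 integral (e out))
β0 →J2  (common-e at J1 fixed by 1)
β3 →R1  (J1: bond 1 brought effort, rest push out)
β5 →I1  (only one flow-in slot at J2)

2  (C1, I1 all integral)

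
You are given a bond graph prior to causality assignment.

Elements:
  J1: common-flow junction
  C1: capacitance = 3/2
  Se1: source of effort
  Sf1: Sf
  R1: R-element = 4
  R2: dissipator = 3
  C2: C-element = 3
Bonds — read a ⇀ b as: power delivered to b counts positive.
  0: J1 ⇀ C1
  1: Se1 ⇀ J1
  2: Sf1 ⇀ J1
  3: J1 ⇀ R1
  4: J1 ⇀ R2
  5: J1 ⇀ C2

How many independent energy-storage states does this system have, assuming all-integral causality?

β1 stroke at J1  (Se1: effort source, stroke at far end)
β2 stroke at Sf1  (Sf1 fixes flow; stroke at Sf1)
β0 stroke at J1  (1-jn J1 has f-setter on 2)
β3 stroke at J1  (1-jn J1 has f-setter on 2)
β4 stroke at J1  (J1 flow already set via bond 2)
β5 stroke at J1  (1-jn J1 has f-setter on 2)

2  (C1, C2 all integral)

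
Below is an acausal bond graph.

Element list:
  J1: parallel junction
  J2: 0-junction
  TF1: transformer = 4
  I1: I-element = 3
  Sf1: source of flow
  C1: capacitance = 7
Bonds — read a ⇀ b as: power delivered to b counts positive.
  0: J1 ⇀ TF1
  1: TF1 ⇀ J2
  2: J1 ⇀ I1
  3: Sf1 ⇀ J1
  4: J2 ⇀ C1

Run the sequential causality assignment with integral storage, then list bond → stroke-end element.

bond 3 stroke at Sf1  (Sf1 fixes flow; stroke at Sf1)
bond 2 stroke at I1  (I1 outputs flow p/I1)
bond 0 stroke at J1  (J1: last free bond brings effort in)
bond 1 stroke at TF1  (TF1 one-in-one-out from 0)
bond 4 stroke at J2  (closing 0-jn rule on J2)

#0 stroke→J1
#1 stroke→TF1
#2 stroke→I1
#3 stroke→Sf1
#4 stroke→J2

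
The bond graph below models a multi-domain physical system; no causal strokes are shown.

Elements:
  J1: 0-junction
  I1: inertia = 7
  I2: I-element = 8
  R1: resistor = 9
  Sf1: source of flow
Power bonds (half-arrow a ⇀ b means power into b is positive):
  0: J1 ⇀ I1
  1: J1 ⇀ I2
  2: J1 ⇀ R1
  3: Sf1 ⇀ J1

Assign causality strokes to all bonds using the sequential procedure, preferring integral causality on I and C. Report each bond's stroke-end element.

b3 |Sf1  (source Sf1 imposes f)
b0 |I1  (I1 outputs flow p/I1)
b1 |I2  (I2: I, integral causality)
b2 |J1  (J1: last free bond brings effort in)

#0 |I1
#1 |I2
#2 |J1
#3 |Sf1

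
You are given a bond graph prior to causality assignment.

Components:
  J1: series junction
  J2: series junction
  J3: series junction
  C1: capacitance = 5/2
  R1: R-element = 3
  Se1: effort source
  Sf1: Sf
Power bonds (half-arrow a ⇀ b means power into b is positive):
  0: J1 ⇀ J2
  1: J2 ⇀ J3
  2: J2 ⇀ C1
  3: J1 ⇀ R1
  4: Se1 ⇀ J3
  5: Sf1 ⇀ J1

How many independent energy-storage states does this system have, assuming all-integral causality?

1  (C1 all integral)

bond 4 |J3  (Se1 fixes effort; stroke away)
bond 5 |Sf1  (Sf1 fixes flow; stroke at Sf1)
bond 0 |J1  (1-jn J1 has f-setter on 5)
bond 3 |J1  (J1 flow already set via bond 5)
bond 1 |J2  (1-jn J2 has f-setter on 0)
bond 2 |J2  (common-f at J2 fixed by 0)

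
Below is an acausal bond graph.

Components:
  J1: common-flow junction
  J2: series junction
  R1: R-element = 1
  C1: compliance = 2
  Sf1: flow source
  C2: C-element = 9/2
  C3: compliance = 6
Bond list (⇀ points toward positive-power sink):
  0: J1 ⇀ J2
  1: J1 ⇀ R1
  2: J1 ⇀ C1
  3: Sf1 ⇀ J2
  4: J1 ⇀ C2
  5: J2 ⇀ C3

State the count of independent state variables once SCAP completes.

3  (C1, C2, C3 all integral)

bond 3 |Sf1  (Sf1 fixes flow; stroke at Sf1)
bond 0 |J2  (J2 flow already set via bond 3)
bond 5 |J2  (common-f at J2 fixed by 3)
bond 1 |J1  (J1 flow already set via bond 0)
bond 2 |J1  (J1 flow already set via bond 0)
bond 4 |J1  (J1: bond 0 brought flow, rest push out)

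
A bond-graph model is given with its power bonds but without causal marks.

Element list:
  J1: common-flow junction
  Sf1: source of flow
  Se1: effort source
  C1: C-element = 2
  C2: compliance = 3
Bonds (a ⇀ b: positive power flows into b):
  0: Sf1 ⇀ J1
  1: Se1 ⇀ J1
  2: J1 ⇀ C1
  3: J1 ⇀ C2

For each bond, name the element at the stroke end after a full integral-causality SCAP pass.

β0 stroke→Sf1  (Sf1 fixes flow; stroke at Sf1)
β1 stroke→J1  (source Se1 imposes e)
β2 stroke→J1  (J1: bond 0 brought flow, rest push out)
β3 stroke→J1  (J1 flow already set via bond 0)

#0 →Sf1
#1 →J1
#2 →J1
#3 →J1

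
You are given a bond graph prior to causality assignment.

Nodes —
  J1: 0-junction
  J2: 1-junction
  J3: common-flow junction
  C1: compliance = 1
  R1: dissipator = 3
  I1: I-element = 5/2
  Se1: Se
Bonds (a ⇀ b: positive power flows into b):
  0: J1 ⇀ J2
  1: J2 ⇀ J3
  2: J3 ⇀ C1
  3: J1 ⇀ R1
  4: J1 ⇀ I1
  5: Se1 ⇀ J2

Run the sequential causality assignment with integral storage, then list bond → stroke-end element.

b0 |J1
b1 |J2
b2 |J3
b3 |R1
b4 |I1
b5 |J2

bond 5 stroke at J2  (Se1 (Se) sets effort on bond)
bond 2 stroke at J3  (C1 integral (e out))
bond 1 stroke at J2  (only one flow-in slot at J3)
bond 0 stroke at J1  (closing 1-jn rule on J2)
bond 3 stroke at R1  (J1 effort already set via bond 0)
bond 4 stroke at I1  (0-jn J1 has e-setter on 0)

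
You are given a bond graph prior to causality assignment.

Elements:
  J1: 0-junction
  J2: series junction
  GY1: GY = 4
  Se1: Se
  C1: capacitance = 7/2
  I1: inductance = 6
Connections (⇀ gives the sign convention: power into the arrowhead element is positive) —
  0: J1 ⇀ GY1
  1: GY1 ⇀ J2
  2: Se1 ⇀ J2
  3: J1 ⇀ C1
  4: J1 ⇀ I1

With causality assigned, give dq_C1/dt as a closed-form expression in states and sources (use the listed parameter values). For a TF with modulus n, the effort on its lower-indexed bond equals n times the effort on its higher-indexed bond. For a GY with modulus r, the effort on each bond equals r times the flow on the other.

dq_C1/dt = E_Se1/4 - p_I1/6

β2 |J2  (Se1 (Se) sets effort on bond)
β1 |GY1  (J2: last free bond brings flow in)
β0 |GY1  (GY GY1: same side as bond 1)
β3 |J1  (C1 outputs effort q/C1)
β4 |I1  (common-e at J1 fixed by 3)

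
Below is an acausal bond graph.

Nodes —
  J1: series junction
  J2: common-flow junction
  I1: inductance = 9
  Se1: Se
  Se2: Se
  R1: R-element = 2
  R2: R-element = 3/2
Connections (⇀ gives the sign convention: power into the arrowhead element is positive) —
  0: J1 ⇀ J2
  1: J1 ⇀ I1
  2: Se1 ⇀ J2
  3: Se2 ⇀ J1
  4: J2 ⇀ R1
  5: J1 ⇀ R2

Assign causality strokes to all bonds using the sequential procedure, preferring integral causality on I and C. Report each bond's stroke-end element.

#2 stroke→J2  (source Se1 imposes e)
#3 stroke→J1  (Se2 fixes effort; stroke away)
#1 stroke→I1  (I1 outputs flow p/I1)
#0 stroke→J1  (common-f at J1 fixed by 1)
#5 stroke→J1  (J1 flow already set via bond 1)
#4 stroke→J2  (J2 flow already set via bond 0)

bond 0 stroke→J1
bond 1 stroke→I1
bond 2 stroke→J2
bond 3 stroke→J1
bond 4 stroke→J2
bond 5 stroke→J1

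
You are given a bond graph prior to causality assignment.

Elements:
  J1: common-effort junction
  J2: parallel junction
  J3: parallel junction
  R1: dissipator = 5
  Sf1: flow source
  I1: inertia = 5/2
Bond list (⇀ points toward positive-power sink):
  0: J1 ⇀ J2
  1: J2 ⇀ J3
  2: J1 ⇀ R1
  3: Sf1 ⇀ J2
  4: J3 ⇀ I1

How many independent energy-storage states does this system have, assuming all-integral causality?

bond 3 stroke→Sf1  (source Sf1 imposes f)
bond 4 stroke→I1  (I1 integral (f out))
bond 1 stroke→J3  (J3 needs exactly one e-in)
bond 0 stroke→J2  (closing 0-jn rule on J2)
bond 2 stroke→J1  (only one effort-in slot at J1)

1  (I1 all integral)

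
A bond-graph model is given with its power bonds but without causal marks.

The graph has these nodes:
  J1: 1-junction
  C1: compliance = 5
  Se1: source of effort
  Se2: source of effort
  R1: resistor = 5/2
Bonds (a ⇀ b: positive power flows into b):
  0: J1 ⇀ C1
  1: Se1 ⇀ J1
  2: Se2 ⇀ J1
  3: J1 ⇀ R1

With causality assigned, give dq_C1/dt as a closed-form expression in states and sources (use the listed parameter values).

dq_C1/dt = 2*E_Se1/5 + 2*E_Se2/5 - 2*q_C1/25

b1 stroke at J1  (Se1 (Se) sets effort on bond)
b2 stroke at J1  (Se2 (Se) sets effort on bond)
b0 stroke at J1  (C1 integral (e out))
b3 stroke at R1  (J1 needs exactly one f-in)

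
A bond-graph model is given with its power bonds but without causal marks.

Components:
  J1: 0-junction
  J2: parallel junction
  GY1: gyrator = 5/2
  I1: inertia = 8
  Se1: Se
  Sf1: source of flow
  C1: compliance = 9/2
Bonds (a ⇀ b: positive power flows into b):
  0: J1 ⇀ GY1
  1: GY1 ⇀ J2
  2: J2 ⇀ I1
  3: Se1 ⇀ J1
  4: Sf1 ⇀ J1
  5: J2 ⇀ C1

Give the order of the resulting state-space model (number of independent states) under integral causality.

β3 |J1  (source Se1 imposes e)
β4 |Sf1  (Sf1: flow source, stroke at near end)
β0 |GY1  (J1 effort already set via bond 3)
β1 |GY1  (GY1 both-in/both-out from 0)
β2 |I1  (I1 integral (f out))
β5 |J2  (only one effort-in slot at J2)

2  (C1, I1 all integral)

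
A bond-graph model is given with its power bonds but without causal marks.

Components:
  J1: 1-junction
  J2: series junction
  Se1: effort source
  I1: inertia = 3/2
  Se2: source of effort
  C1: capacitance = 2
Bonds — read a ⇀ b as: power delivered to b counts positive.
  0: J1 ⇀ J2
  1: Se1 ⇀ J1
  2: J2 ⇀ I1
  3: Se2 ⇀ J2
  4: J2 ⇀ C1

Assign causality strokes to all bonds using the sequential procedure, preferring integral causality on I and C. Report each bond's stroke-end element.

b1 →J1  (Se1 (Se) sets effort on bond)
b3 →J2  (Se2 (Se) sets effort on bond)
b0 →J2  (J1: last free bond brings flow in)
b2 →I1  (I1: I, integral causality)
b4 →J2  (J2 flow already set via bond 2)

β0 stroke→J2
β1 stroke→J1
β2 stroke→I1
β3 stroke→J2
β4 stroke→J2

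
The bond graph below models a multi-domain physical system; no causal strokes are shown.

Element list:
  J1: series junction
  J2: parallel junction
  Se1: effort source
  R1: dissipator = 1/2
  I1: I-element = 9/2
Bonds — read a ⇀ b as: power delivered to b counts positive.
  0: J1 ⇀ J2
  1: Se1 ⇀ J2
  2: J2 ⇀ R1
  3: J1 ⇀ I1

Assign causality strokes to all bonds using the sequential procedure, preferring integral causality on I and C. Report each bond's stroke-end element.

#1 stroke→J2  (Se1 (Se) sets effort on bond)
#0 stroke→J1  (J2 effort already set via bond 1)
#2 stroke→R1  (0-jn J2 has e-setter on 1)
#3 stroke→I1  (J1 needs exactly one f-in)

β0 |J1
β1 |J2
β2 |R1
β3 |I1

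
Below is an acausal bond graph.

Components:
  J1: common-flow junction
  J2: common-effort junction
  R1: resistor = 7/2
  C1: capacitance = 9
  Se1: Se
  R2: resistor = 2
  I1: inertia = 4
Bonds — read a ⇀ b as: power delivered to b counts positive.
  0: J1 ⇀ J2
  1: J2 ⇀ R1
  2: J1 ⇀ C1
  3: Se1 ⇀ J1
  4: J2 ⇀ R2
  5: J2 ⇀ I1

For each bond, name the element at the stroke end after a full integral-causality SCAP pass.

β0 |J2
β1 |R1
β2 |J1
β3 |J1
β4 |R2
β5 |I1

β3 →J1  (Se1 (Se) sets effort on bond)
β2 →J1  (C1 outputs effort q/C1)
β0 →J2  (only one flow-in slot at J1)
β1 →R1  (common-e at J2 fixed by 0)
β4 →R2  (J2: bond 0 brought effort, rest push out)
β5 →I1  (J2 effort already set via bond 0)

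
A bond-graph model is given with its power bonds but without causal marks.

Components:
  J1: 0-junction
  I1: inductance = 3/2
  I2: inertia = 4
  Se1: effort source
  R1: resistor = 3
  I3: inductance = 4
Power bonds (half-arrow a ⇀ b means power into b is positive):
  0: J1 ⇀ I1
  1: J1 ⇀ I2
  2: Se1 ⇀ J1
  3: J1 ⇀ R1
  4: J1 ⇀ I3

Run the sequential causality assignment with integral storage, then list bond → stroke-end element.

b2 stroke→J1  (source Se1 imposes e)
b0 stroke→I1  (J1: bond 2 brought effort, rest push out)
b1 stroke→I2  (J1 effort already set via bond 2)
b3 stroke→R1  (J1: bond 2 brought effort, rest push out)
b4 stroke→I3  (J1: bond 2 brought effort, rest push out)

bond 0 stroke at I1
bond 1 stroke at I2
bond 2 stroke at J1
bond 3 stroke at R1
bond 4 stroke at I3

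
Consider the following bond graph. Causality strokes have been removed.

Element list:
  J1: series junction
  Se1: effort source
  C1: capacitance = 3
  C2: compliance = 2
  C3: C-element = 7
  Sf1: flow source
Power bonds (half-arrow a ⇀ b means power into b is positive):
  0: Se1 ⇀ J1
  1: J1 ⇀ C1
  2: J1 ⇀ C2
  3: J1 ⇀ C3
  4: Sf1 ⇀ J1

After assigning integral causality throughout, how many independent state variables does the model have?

3  (C1, C2, C3 all integral)

bond 0 →J1  (source Se1 imposes e)
bond 4 →Sf1  (Sf1 (Sf) sets flow on bond)
bond 1 →J1  (J1 flow already set via bond 4)
bond 2 →J1  (1-jn J1 has f-setter on 4)
bond 3 →J1  (J1 flow already set via bond 4)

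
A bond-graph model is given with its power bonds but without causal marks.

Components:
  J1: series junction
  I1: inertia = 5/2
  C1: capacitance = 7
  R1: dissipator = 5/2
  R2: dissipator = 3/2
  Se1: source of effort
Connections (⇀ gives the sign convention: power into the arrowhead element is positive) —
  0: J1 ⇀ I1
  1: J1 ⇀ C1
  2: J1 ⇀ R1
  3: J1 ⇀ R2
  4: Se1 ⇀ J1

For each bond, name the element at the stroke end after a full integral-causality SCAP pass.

#4 stroke→J1  (Se1 (Se) sets effort on bond)
#0 stroke→I1  (I1 integral (f out))
#1 stroke→J1  (common-f at J1 fixed by 0)
#2 stroke→J1  (common-f at J1 fixed by 0)
#3 stroke→J1  (J1: bond 0 brought flow, rest push out)

bond 0 →I1
bond 1 →J1
bond 2 →J1
bond 3 →J1
bond 4 →J1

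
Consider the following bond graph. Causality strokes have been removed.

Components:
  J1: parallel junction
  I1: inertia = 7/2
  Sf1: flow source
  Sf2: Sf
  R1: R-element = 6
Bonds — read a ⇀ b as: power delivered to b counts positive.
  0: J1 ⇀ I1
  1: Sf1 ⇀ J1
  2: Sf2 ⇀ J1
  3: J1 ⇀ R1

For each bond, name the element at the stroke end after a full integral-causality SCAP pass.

β0 stroke→I1
β1 stroke→Sf1
β2 stroke→Sf2
β3 stroke→J1

β1 |Sf1  (source Sf1 imposes f)
β2 |Sf2  (Sf2: flow source, stroke at near end)
β0 |I1  (I1 outputs flow p/I1)
β3 |J1  (J1 needs exactly one e-in)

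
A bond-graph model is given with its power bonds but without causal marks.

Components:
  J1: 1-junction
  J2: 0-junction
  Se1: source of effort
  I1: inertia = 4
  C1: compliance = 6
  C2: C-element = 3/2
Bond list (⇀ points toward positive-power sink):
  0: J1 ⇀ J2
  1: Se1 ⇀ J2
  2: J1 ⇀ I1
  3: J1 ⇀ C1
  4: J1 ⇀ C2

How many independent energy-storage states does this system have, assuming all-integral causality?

bond 1 →J2  (source Se1 imposes e)
bond 0 →J1  (J2 effort already set via bond 1)
bond 2 →I1  (I1 integral (f out))
bond 3 →J1  (J1 flow already set via bond 2)
bond 4 →J1  (1-jn J1 has f-setter on 2)

3  (C1, C2, I1 all integral)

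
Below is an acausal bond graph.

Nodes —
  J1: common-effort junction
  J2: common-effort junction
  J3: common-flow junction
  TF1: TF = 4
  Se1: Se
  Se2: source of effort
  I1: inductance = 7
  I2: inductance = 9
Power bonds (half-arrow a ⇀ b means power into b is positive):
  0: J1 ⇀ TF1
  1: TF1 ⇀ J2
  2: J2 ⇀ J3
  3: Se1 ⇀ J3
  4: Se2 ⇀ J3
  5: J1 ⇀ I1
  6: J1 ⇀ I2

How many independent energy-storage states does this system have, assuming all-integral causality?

b3 |J3  (Se1: effort source, stroke at far end)
b4 |J3  (Se2 (Se) sets effort on bond)
b2 |J2  (J3 needs exactly one f-in)
b1 |TF1  (common-e at J2 fixed by 2)
b0 |J1  (TF1: transformer flips bond 1)
b5 |I1  (common-e at J1 fixed by 0)
b6 |I2  (J1 effort already set via bond 0)

2  (I1, I2 all integral)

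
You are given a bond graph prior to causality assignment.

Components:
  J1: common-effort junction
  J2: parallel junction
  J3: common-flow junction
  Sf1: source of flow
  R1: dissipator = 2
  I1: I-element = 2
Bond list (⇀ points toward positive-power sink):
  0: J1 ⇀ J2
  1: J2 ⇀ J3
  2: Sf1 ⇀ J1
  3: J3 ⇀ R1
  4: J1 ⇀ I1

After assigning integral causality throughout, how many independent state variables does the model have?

bond 2 stroke at Sf1  (Sf1: flow source, stroke at near end)
bond 4 stroke at I1  (I1 integral (f out))
bond 0 stroke at J1  (J1 needs exactly one e-in)
bond 1 stroke at J2  (only one effort-in slot at J2)
bond 3 stroke at J3  (common-f at J3 fixed by 1)

1  (I1 all integral)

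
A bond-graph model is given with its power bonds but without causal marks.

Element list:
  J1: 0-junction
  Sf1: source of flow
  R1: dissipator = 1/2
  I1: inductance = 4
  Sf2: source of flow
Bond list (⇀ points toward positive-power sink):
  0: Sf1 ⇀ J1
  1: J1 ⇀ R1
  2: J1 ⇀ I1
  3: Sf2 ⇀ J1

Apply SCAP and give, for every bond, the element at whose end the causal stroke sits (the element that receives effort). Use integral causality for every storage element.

bond 0 stroke→Sf1  (source Sf1 imposes f)
bond 3 stroke→Sf2  (Sf2: flow source, stroke at near end)
bond 2 stroke→I1  (I1: I, integral causality)
bond 1 stroke→J1  (closing 0-jn rule on J1)

#0 stroke→Sf1
#1 stroke→J1
#2 stroke→I1
#3 stroke→Sf2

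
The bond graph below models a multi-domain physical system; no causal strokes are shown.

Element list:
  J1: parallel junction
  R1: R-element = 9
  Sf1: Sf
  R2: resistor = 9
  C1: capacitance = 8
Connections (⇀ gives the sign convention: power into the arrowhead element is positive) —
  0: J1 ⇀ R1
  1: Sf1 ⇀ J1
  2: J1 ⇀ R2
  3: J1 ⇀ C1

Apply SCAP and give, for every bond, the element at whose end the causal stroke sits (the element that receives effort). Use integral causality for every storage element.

#0 →R1
#1 →Sf1
#2 →R2
#3 →J1

bond 1 |Sf1  (Sf1 fixes flow; stroke at Sf1)
bond 3 |J1  (prefer integral on C1)
bond 0 |R1  (J1 effort already set via bond 3)
bond 2 |R2  (0-jn J1 has e-setter on 3)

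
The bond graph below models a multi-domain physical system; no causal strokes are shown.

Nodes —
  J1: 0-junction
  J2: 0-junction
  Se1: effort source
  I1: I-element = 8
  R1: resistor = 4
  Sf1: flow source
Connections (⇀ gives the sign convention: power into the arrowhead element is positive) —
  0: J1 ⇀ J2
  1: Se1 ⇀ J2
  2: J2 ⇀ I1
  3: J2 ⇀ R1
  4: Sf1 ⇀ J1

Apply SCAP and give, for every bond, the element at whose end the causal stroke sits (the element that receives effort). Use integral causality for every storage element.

b0 →J1
b1 →J2
b2 →I1
b3 →R1
b4 →Sf1

β1 stroke→J2  (Se1 (Se) sets effort on bond)
β4 stroke→Sf1  (Sf1 (Sf) sets flow on bond)
β0 stroke→J1  (only one effort-in slot at J1)
β2 stroke→I1  (common-e at J2 fixed by 1)
β3 stroke→R1  (J2: bond 1 brought effort, rest push out)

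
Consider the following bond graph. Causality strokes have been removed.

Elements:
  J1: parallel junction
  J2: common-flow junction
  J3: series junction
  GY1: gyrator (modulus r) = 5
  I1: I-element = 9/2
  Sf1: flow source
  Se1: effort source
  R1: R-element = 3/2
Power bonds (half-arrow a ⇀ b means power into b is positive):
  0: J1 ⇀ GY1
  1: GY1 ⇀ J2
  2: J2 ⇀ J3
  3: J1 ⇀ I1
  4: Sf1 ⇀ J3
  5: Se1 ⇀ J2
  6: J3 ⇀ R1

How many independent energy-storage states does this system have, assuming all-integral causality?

1  (I1 all integral)

#4 stroke→Sf1  (Sf1: flow source, stroke at near end)
#5 stroke→J2  (Se1: effort source, stroke at far end)
#2 stroke→J3  (J3 flow already set via bond 4)
#6 stroke→J3  (1-jn J3 has f-setter on 4)
#1 stroke→J2  (J2: bond 2 brought flow, rest push out)
#0 stroke→J1  (through GY1, causality inverts; strokes same side of GY1)
#3 stroke→I1  (J1 effort already set via bond 0)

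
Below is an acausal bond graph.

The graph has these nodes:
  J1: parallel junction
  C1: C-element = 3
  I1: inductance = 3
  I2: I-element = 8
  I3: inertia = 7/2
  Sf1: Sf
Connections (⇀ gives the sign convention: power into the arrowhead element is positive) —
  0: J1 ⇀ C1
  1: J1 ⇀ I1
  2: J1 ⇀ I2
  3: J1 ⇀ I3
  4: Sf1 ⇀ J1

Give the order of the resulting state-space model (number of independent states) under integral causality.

4  (C1, I1, I2, I3 all integral)

#4 |Sf1  (source Sf1 imposes f)
#0 |J1  (C1 integral (e out))
#1 |I1  (J1: bond 0 brought effort, rest push out)
#2 |I2  (0-jn J1 has e-setter on 0)
#3 |I3  (J1 effort already set via bond 0)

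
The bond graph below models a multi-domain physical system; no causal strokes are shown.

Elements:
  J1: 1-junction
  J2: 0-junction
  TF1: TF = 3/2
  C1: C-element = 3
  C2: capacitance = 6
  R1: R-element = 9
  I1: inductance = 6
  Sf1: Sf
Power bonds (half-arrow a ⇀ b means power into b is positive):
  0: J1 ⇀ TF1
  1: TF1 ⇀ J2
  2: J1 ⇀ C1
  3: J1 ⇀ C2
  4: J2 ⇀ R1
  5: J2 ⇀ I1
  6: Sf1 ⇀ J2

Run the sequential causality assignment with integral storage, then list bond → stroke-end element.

#6 →Sf1  (Sf1: flow source, stroke at near end)
#2 →J1  (C1: C, integral causality)
#3 →J1  (C2: C, integral causality)
#0 →TF1  (only one flow-in slot at J1)
#1 →J2  (TF TF1: opposite of bond 0)
#4 →R1  (0-jn J2 has e-setter on 1)
#5 →I1  (J2 effort already set via bond 1)

b0 →TF1
b1 →J2
b2 →J1
b3 →J1
b4 →R1
b5 →I1
b6 →Sf1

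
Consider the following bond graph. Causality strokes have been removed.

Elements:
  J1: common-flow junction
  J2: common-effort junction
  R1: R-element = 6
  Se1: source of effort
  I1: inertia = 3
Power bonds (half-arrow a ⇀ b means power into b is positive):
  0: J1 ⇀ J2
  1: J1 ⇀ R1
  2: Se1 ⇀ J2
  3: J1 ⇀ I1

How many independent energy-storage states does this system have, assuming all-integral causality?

b2 stroke at J2  (Se1: effort source, stroke at far end)
b0 stroke at J1  (0-jn J2 has e-setter on 2)
b3 stroke at I1  (I1: I, integral causality)
b1 stroke at J1  (common-f at J1 fixed by 3)

1  (I1 all integral)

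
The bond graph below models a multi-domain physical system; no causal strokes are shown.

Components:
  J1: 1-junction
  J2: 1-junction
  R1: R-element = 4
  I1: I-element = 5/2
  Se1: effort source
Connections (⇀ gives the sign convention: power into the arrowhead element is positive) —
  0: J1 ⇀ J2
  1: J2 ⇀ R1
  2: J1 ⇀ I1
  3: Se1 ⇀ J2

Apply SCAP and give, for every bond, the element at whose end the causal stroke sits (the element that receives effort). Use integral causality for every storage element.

bond 3 →J2  (Se1 (Se) sets effort on bond)
bond 2 →I1  (I1 integral (f out))
bond 0 →J1  (J1 flow already set via bond 2)
bond 1 →J2  (J2 flow already set via bond 0)

bond 0 |J1
bond 1 |J2
bond 2 |I1
bond 3 |J2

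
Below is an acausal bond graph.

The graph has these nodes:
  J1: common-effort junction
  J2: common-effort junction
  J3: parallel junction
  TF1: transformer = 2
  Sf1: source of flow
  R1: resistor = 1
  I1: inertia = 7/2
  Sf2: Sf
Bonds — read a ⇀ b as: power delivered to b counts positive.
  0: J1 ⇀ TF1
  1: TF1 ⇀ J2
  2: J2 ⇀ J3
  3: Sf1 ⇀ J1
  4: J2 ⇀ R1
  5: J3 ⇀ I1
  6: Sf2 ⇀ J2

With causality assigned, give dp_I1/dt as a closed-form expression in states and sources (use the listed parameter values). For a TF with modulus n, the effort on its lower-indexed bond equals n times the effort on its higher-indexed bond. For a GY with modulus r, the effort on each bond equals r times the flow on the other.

dp_I1/dt = 2*F_Sf1 + F_Sf2 - 2*p_I1/7

b3 stroke→Sf1  (Sf1 (Sf) sets flow on bond)
b6 stroke→Sf2  (Sf2 (Sf) sets flow on bond)
b0 stroke→J1  (J1 needs exactly one e-in)
b1 stroke→TF1  (through TF1, causality passes straight; one stroke at TF1)
b5 stroke→I1  (I1 integral (f out))
b2 stroke→J3  (closing 0-jn rule on J3)
b4 stroke→J2  (J2: last free bond brings effort in)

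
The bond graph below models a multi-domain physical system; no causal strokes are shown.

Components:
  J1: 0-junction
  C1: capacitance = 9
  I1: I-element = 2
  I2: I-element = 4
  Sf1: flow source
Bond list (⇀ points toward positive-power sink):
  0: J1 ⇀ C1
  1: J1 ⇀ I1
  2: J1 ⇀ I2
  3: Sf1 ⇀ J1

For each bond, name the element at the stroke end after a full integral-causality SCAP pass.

#3 stroke→Sf1  (Sf1: flow source, stroke at near end)
#0 stroke→J1  (C1 outputs effort q/C1)
#1 stroke→I1  (0-jn J1 has e-setter on 0)
#2 stroke→I2  (J1: bond 0 brought effort, rest push out)

#0 →J1
#1 →I1
#2 →I2
#3 →Sf1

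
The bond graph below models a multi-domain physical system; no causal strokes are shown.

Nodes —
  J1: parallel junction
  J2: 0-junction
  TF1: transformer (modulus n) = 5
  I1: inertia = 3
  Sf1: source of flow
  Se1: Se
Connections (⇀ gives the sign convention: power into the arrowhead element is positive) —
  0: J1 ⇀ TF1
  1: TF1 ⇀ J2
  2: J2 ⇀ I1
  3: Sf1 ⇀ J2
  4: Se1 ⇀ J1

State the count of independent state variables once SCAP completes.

#3 stroke at Sf1  (Sf1 fixes flow; stroke at Sf1)
#4 stroke at J1  (Se1: effort source, stroke at far end)
#0 stroke at TF1  (J1: bond 4 brought effort, rest push out)
#1 stroke at J2  (TF TF1: opposite of bond 0)
#2 stroke at I1  (0-jn J2 has e-setter on 1)

1  (I1 all integral)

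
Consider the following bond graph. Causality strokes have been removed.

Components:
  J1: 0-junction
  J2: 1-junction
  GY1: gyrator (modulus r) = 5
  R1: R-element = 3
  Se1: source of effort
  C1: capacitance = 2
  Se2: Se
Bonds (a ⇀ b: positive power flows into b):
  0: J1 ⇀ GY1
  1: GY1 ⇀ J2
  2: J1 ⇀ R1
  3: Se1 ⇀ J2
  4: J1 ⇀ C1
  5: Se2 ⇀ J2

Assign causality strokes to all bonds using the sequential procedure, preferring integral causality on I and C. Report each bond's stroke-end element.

#3 |J2  (Se1: effort source, stroke at far end)
#5 |J2  (Se2 (Se) sets effort on bond)
#1 |GY1  (closing 1-jn rule on J2)
#0 |GY1  (through GY1, causality inverts; strokes same side of GY1)
#4 |J1  (C1: C, integral causality)
#2 |R1  (0-jn J1 has e-setter on 4)

b0 |GY1
b1 |GY1
b2 |R1
b3 |J2
b4 |J1
b5 |J2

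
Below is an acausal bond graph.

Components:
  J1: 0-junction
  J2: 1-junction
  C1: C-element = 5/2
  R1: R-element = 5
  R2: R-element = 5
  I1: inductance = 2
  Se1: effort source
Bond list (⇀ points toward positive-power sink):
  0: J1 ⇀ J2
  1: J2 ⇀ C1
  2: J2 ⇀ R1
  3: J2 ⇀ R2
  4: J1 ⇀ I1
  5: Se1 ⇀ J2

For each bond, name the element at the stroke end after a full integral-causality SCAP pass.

b0 stroke at J1
b1 stroke at J2
b2 stroke at J2
b3 stroke at J2
b4 stroke at I1
b5 stroke at J2

β5 stroke→J2  (source Se1 imposes e)
β1 stroke→J2  (prefer integral on C1)
β4 stroke→I1  (I1: I, integral causality)
β0 stroke→J1  (J1 needs exactly one e-in)
β2 stroke→J2  (common-f at J2 fixed by 0)
β3 stroke→J2  (common-f at J2 fixed by 0)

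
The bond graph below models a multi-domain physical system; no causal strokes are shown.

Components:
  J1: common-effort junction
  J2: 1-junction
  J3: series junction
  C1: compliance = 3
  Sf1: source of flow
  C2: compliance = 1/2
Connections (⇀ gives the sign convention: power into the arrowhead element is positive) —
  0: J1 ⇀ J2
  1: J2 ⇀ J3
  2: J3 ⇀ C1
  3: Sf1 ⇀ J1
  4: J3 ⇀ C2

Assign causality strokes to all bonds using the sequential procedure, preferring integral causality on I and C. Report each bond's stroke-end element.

b3 →Sf1  (Sf1: flow source, stroke at near end)
b0 →J1  (J1 needs exactly one e-in)
b1 →J2  (common-f at J2 fixed by 0)
b2 →J3  (J3: bond 1 brought flow, rest push out)
b4 →J3  (J3: bond 1 brought flow, rest push out)

bond 0 →J1
bond 1 →J2
bond 2 →J3
bond 3 →Sf1
bond 4 →J3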